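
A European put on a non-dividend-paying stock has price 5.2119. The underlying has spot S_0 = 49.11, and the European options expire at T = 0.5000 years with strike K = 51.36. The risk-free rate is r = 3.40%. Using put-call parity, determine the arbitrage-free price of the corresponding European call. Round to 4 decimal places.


Put-call parity: C - P = S_0 * exp(-qT) - K * exp(-rT).
S_0 * exp(-qT) = 49.1100 * 1.00000000 = 49.11000000
K * exp(-rT) = 51.3600 * 0.98314368 = 50.49425964
C = P + S*exp(-qT) - K*exp(-rT)
C = 5.2119 + 49.11000000 - 50.49425964 = 3.8276

Answer: Call price = 3.8276


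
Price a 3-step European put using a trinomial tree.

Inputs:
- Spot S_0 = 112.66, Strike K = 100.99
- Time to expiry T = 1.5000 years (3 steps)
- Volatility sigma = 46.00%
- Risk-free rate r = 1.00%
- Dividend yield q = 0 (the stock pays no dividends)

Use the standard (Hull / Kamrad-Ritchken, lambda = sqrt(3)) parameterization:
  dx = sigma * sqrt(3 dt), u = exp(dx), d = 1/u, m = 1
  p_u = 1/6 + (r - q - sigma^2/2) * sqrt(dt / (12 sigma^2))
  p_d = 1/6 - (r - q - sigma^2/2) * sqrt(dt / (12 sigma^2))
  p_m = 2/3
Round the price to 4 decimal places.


Answer: Price = V(0,0) = 16.9994

Derivation:
dt = T/N = 0.500000; dx = sigma*sqrt(3*dt) = 0.563383
u = exp(dx) = 1.756604; d = 1/u = 0.569280
p_u = 0.124156, p_m = 0.666667, p_d = 0.209178
Discount per step: exp(-r*dt) = 0.995012
Stock lattice S(k, j) with j the centered position index:
  k=0: S(0,+0) = 112.6600
  k=1: S(1,-1) = 64.1351; S(1,+0) = 112.6600; S(1,+1) = 197.8991
  k=2: S(2,-2) = 36.5108; S(2,-1) = 64.1351; S(2,+0) = 112.6600; S(2,+1) = 197.8991; S(2,+2) = 347.6304
  k=3: S(3,-3) = 20.7849; S(3,-2) = 36.5108; S(3,-1) = 64.1351; S(3,+0) = 112.6600; S(3,+1) = 197.8991; S(3,+2) = 347.6304; S(3,+3) = 610.6490
Terminal payoffs V(N, j) = max(K - S_T, 0):
  V(3,-3) = 80.205105; V(3,-2) = 64.479162; V(3,-1) = 36.854900; V(3,+0) = 0.000000; V(3,+1) = 0.000000; V(3,+2) = 0.000000; V(3,+3) = 0.000000
Backward induction: V(k, j) = exp(-r*dt) * [p_u * V(k+1, j+1) + p_m * V(k+1, j) + p_d * V(k+1, j-1)]
  V(2,-2) = exp(-r*dt) * [p_u*36.854900 + p_m*64.479162 + p_d*80.205105] = 64.018081
  V(2,-1) = exp(-r*dt) * [p_u*0.000000 + p_m*36.854900 + p_d*64.479162] = 37.867726
  V(2,+0) = exp(-r*dt) * [p_u*0.000000 + p_m*0.000000 + p_d*36.854900] = 7.670775
  V(2,+1) = exp(-r*dt) * [p_u*0.000000 + p_m*0.000000 + p_d*0.000000] = 0.000000
  V(2,+2) = exp(-r*dt) * [p_u*0.000000 + p_m*0.000000 + p_d*0.000000] = 0.000000
  V(1,-1) = exp(-r*dt) * [p_u*7.670775 + p_m*37.867726 + p_d*64.018081] = 39.391228
  V(1,+0) = exp(-r*dt) * [p_u*0.000000 + p_m*7.670775 + p_d*37.867726] = 12.969923
  V(1,+1) = exp(-r*dt) * [p_u*0.000000 + p_m*0.000000 + p_d*7.670775] = 1.596553
  V(0,+0) = exp(-r*dt) * [p_u*1.596553 + p_m*12.969923 + p_d*39.391228] = 16.999395


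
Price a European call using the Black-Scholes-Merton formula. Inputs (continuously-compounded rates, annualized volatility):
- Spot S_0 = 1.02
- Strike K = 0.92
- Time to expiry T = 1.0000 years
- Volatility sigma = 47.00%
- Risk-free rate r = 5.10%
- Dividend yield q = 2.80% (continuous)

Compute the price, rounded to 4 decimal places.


d1 = (ln(S/K) + (r - q + 0.5*sigma^2) * T) / (sigma * sqrt(T)) = 0.50347710
d2 = d1 - sigma * sqrt(T) = 0.03347710
exp(-rT) = 0.95027867; exp(-qT) = 0.97238837
C = S_0 * exp(-qT) * N(d1) - K * exp(-rT) * N(d2)
N(d1) = 0.69268556; N(d2) = 0.51335294
C = 1.0200 * 0.97238837 * 0.69268556 - 0.9200 * 0.95027867 * 0.51335294 = 0.2382

Answer: Price = 0.2382


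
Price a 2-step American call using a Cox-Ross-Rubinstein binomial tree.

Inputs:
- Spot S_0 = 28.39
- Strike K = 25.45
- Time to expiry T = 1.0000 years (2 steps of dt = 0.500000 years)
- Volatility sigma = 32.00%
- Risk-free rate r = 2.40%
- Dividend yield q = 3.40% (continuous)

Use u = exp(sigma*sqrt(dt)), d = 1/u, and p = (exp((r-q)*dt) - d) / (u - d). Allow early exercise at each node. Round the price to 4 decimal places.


Answer: Price = V(0,0) = 5.0440

Derivation:
dt = T/N = 0.500000
u = exp(sigma*sqrt(dt)) = 1.253919; d = 1/u = 0.797499
p = (exp((r-q)*dt) - d) / (u - d) = 0.432744
Discount per step: exp(-r*dt) = 0.988072
Stock lattice S(k, i) with i counting down-moves:
  k=0: S(0,0) = 28.3900
  k=1: S(1,0) = 35.5988; S(1,1) = 22.6410
  k=2: S(2,0) = 44.6380; S(2,1) = 28.3900; S(2,2) = 18.0562
Terminal payoffs V(N, i) = max(S_T - K, 0):
  V(2,0) = 19.187991; V(2,1) = 2.940000; V(2,2) = 0.000000
Backward induction: V(k, i) = exp(-r*dt) * [p * V(k+1, i) + (1-p) * V(k+1, i+1)]; then take max(V_cont, immediate exercise) for American.
  V(1,0) = exp(-r*dt) * [p*19.187991 + (1-p)*2.940000] = 9.852283; exercise = 10.148772; V(1,0) = max -> 10.148772
  V(1,1) = exp(-r*dt) * [p*2.940000 + (1-p)*0.000000] = 1.257092; exercise = 0.000000; V(1,1) = max -> 1.257092
  V(0,0) = exp(-r*dt) * [p*10.148772 + (1-p)*1.257092] = 5.044021; exercise = 2.940000; V(0,0) = max -> 5.044021


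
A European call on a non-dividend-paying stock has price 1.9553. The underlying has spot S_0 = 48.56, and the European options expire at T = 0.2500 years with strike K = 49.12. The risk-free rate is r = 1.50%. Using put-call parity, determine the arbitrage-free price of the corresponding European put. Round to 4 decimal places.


Put-call parity: C - P = S_0 * exp(-qT) - K * exp(-rT).
S_0 * exp(-qT) = 48.5600 * 1.00000000 = 48.56000000
K * exp(-rT) = 49.1200 * 0.99625702 = 48.93614494
P = C - S*exp(-qT) + K*exp(-rT)
P = 1.9553 - 48.56000000 + 48.93614494 = 2.3314

Answer: Put price = 2.3314


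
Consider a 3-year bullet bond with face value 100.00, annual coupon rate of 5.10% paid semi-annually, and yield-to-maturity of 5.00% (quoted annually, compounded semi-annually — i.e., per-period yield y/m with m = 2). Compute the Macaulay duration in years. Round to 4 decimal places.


Coupon per period c = face * coupon_rate / m = 2.550000
Periods per year m = 2; per-period yield y/m = 0.025000
Number of cashflows N = 6
Cashflows (t years, CF_t, discount factor 1/(1+y/m)^(m*t), PV):
  t = 0.5000: CF_t = 2.550000, DF = 0.975610, PV = 2.487805
  t = 1.0000: CF_t = 2.550000, DF = 0.951814, PV = 2.427127
  t = 1.5000: CF_t = 2.550000, DF = 0.928599, PV = 2.367928
  t = 2.0000: CF_t = 2.550000, DF = 0.905951, PV = 2.310174
  t = 2.5000: CF_t = 2.550000, DF = 0.883854, PV = 2.253828
  t = 3.0000: CF_t = 102.550000, DF = 0.862297, PV = 88.428544
Price P = sum_t PV_t = 100.275406
Macaulay numerator sum_t t * PV_t:
  t * PV_t at t = 0.5000: 1.243902
  t * PV_t at t = 1.0000: 2.427127
  t * PV_t at t = 1.5000: 3.551893
  t * PV_t at t = 2.0000: 4.620348
  t * PV_t at t = 2.5000: 5.634571
  t * PV_t at t = 3.0000: 265.285631
Macaulay duration D = (sum_t t * PV_t) / P = 282.763472 / 100.275406 = 2.819869

Answer: Macaulay duration = 2.8199 years


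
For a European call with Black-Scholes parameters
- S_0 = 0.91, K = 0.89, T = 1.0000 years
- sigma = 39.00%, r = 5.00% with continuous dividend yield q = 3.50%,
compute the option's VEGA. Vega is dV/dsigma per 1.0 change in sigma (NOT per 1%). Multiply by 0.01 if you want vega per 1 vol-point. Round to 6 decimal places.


Answer: Vega = 0.336073

Derivation:
d1 = 0.2904439405; d2 = -0.0995560595
phi(d1) = 0.3824652902; exp(-qT) = 0.9656054163; exp(-rT) = 0.9512294245
Vega = S * exp(-qT) * phi(d1) * sqrt(T) = 0.9100 * 0.9656054163 * 0.3824652902 * 1.0000000000 = 0.336073


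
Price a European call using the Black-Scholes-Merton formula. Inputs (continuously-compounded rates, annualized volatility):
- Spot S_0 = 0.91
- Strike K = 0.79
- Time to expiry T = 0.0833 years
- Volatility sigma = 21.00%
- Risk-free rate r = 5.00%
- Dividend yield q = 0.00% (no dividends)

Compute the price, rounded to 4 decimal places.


Answer: Price = 0.1234

Derivation:
d1 = (ln(S/K) + (r - q + 0.5*sigma^2) * T) / (sigma * sqrt(T)) = 2.43217726
d2 = d1 - sigma * sqrt(T) = 2.37156761
exp(-rT) = 0.99584366; exp(-qT) = 1.00000000
C = S_0 * exp(-qT) * N(d1) - K * exp(-rT) * N(d2)
N(d1) = 0.99249582; N(d2) = 0.99114360
C = 0.9100 * 1.00000000 * 0.99249582 - 0.7900 * 0.99584366 * 0.99114360 = 0.1234


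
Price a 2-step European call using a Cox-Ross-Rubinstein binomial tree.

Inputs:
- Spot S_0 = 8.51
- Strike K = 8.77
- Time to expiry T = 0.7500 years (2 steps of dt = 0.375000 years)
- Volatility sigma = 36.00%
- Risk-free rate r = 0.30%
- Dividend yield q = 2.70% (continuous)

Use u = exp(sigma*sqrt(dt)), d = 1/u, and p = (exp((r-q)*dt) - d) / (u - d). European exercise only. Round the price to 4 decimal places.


Answer: Price = V(0,0) = 0.8028

Derivation:
dt = T/N = 0.375000
u = exp(sigma*sqrt(dt)) = 1.246643; d = 1/u = 0.802154
p = (exp((r-q)*dt) - d) / (u - d) = 0.424951
Discount per step: exp(-r*dt) = 0.998876
Stock lattice S(k, i) with i counting down-moves:
  k=0: S(0,0) = 8.5100
  k=1: S(1,0) = 10.6089; S(1,1) = 6.8263
  k=2: S(2,0) = 13.2255; S(2,1) = 8.5100; S(2,2) = 5.4758
Terminal payoffs V(N, i) = max(S_T - K, 0):
  V(2,0) = 4.455544; V(2,1) = 0.000000; V(2,2) = 0.000000
Backward induction: V(k, i) = exp(-r*dt) * [p * V(k+1, i) + (1-p) * V(k+1, i+1)].
  V(1,0) = exp(-r*dt) * [p*4.455544 + (1-p)*0.000000] = 1.891261
  V(1,1) = exp(-r*dt) * [p*0.000000 + (1-p)*0.000000] = 0.000000
  V(0,0) = exp(-r*dt) * [p*1.891261 + (1-p)*0.000000] = 0.802790


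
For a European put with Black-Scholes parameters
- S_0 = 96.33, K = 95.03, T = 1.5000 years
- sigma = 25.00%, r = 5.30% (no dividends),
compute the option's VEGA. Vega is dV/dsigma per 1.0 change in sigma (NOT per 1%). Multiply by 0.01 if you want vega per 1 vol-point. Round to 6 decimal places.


d1 = 0.4571145185; d2 = 0.1509283007
phi(d1) = 0.3593654741; exp(-qT) = 1.0000000000; exp(-rT) = 0.9235780200
Vega = S * exp(-qT) * phi(d1) * sqrt(T) = 96.3300 * 1.0000000000 * 0.3593654741 * 1.2247448714 = 42.397821

Answer: Vega = 42.397821


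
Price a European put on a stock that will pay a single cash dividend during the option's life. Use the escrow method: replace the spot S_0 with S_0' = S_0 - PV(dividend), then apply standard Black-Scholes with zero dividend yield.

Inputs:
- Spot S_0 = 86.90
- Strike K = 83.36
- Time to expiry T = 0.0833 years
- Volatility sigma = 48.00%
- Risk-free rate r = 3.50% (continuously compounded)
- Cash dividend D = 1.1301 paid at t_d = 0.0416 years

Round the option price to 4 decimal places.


PV(D) = D * exp(-r * t_d) = 1.1301 * 0.99854506 = 1.12845577
S_0' = S_0 - PV(D) = 86.9000 - 1.12845577 = 85.77154423
d1 = (ln(S_0'/K) + (r + sigma^2/2)*T) / (sigma*sqrt(T)) = 0.29617051
d2 = d1 - sigma*sqrt(T) = 0.15763416
exp(-rT) = 0.99708875
N(-d1) = 0.38354993; N(-d2) = 0.43737254
P = K * exp(-rT) * N(-d2) - S_0' * N(-d1) = 83.3600 * 0.99708875 * 0.43737254 - 85.77154423 * 0.38354993 = 3.4556

Answer: Price = 3.4556


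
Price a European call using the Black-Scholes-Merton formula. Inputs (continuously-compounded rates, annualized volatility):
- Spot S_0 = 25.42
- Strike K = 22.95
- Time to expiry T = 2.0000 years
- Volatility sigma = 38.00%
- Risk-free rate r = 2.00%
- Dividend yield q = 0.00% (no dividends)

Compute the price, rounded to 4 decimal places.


Answer: Price = 6.8835

Derivation:
d1 = (ln(S/K) + (r - q + 0.5*sigma^2) * T) / (sigma * sqrt(T)) = 0.53334148
d2 = d1 - sigma * sqrt(T) = -0.00405967
exp(-rT) = 0.96078944; exp(-qT) = 1.00000000
C = S_0 * exp(-qT) * N(d1) - K * exp(-rT) * N(d2)
N(d1) = 0.70310139; N(d2) = 0.49838043
C = 25.4200 * 1.00000000 * 0.70310139 - 22.9500 * 0.96078944 * 0.49838043 = 6.8835


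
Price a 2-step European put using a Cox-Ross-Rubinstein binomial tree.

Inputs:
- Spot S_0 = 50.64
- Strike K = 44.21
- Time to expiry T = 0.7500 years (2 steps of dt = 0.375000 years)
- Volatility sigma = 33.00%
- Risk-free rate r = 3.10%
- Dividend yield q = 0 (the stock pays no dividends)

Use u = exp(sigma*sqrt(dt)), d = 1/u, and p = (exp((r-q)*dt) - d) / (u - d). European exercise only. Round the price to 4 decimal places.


dt = T/N = 0.375000
u = exp(sigma*sqrt(dt)) = 1.223949; d = 1/u = 0.817027
p = (exp((r-q)*dt) - d) / (u - d) = 0.478385
Discount per step: exp(-r*dt) = 0.988442
Stock lattice S(k, i) with i counting down-moves:
  k=0: S(0,0) = 50.6400
  k=1: S(1,0) = 61.9808; S(1,1) = 41.3743
  k=2: S(2,0) = 75.8614; S(2,1) = 50.6400; S(2,2) = 33.8039
Terminal payoffs V(N, i) = max(K - S_T, 0):
  V(2,0) = 0.000000; V(2,1) = 0.000000; V(2,2) = 10.406107
Backward induction: V(k, i) = exp(-r*dt) * [p * V(k+1, i) + (1-p) * V(k+1, i+1)].
  V(1,0) = exp(-r*dt) * [p*0.000000 + (1-p)*0.000000] = 0.000000
  V(1,1) = exp(-r*dt) * [p*0.000000 + (1-p)*10.406107] = 5.365243
  V(0,0) = exp(-r*dt) * [p*0.000000 + (1-p)*5.365243] = 2.766245

Answer: Price = V(0,0) = 2.7662


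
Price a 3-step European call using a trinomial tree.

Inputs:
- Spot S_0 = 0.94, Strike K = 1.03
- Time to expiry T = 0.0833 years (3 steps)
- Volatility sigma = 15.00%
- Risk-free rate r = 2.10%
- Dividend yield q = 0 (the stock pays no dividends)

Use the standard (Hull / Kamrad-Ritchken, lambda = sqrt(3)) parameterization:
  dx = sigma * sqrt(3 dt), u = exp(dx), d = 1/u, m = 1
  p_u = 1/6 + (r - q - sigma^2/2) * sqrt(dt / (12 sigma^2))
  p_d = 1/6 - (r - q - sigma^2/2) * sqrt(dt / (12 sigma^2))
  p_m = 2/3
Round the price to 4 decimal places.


dt = T/N = 0.027767; dx = sigma*sqrt(3*dt) = 0.043293
u = exp(dx) = 1.044243; d = 1/u = 0.957631
p_u = 0.169793, p_m = 0.666667, p_d = 0.163540
Discount per step: exp(-r*dt) = 0.999417
Stock lattice S(k, j) with j the centered position index:
  k=0: S(0,+0) = 0.9400
  k=1: S(1,-1) = 0.9002; S(1,+0) = 0.9400; S(1,+1) = 0.9816
  k=2: S(2,-2) = 0.8620; S(2,-1) = 0.9002; S(2,+0) = 0.9400; S(2,+1) = 0.9816; S(2,+2) = 1.0250
  k=3: S(3,-3) = 0.8255; S(3,-2) = 0.8620; S(3,-1) = 0.9002; S(3,+0) = 0.9400; S(3,+1) = 0.9816; S(3,+2) = 1.0250; S(3,+3) = 1.0704
Terminal payoffs V(N, j) = max(S_T - K, 0):
  V(3,-3) = 0.000000; V(3,-2) = 0.000000; V(3,-1) = 0.000000; V(3,+0) = 0.000000; V(3,+1) = 0.000000; V(3,+2) = 0.000000; V(3,+3) = 0.040368
Backward induction: V(k, j) = exp(-r*dt) * [p_u * V(k+1, j+1) + p_m * V(k+1, j) + p_d * V(k+1, j-1)]
  V(2,-2) = exp(-r*dt) * [p_u*0.000000 + p_m*0.000000 + p_d*0.000000] = 0.000000
  V(2,-1) = exp(-r*dt) * [p_u*0.000000 + p_m*0.000000 + p_d*0.000000] = 0.000000
  V(2,+0) = exp(-r*dt) * [p_u*0.000000 + p_m*0.000000 + p_d*0.000000] = 0.000000
  V(2,+1) = exp(-r*dt) * [p_u*0.000000 + p_m*0.000000 + p_d*0.000000] = 0.000000
  V(2,+2) = exp(-r*dt) * [p_u*0.040368 + p_m*0.000000 + p_d*0.000000] = 0.006850
  V(1,-1) = exp(-r*dt) * [p_u*0.000000 + p_m*0.000000 + p_d*0.000000] = 0.000000
  V(1,+0) = exp(-r*dt) * [p_u*0.000000 + p_m*0.000000 + p_d*0.000000] = 0.000000
  V(1,+1) = exp(-r*dt) * [p_u*0.006850 + p_m*0.000000 + p_d*0.000000] = 0.001162
  V(0,+0) = exp(-r*dt) * [p_u*0.001162 + p_m*0.000000 + p_d*0.000000] = 0.000197

Answer: Price = V(0,0) = 0.0002


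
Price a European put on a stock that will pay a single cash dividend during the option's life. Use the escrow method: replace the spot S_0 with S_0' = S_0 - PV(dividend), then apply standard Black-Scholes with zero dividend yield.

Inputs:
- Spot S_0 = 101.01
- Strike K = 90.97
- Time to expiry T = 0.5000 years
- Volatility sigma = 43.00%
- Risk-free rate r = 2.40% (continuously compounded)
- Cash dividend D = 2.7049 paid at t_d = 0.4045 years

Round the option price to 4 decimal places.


PV(D) = D * exp(-r * t_d) = 2.7049 * 0.99033897 = 2.67876788
S_0' = S_0 - PV(D) = 101.0100 - 2.67876788 = 98.33123212
d1 = (ln(S_0'/K) + (r + sigma^2/2)*T) / (sigma*sqrt(T)) = 0.44740757
d2 = d1 - sigma*sqrt(T) = 0.14335165
exp(-rT) = 0.98807171
N(-d1) = 0.32729041; N(-d2) = 0.44300623
P = K * exp(-rT) * N(-d2) - S_0' * N(-d1) = 90.9700 * 0.98807171 * 0.44300623 - 98.33123212 * 0.32729041 = 7.6367

Answer: Price = 7.6367


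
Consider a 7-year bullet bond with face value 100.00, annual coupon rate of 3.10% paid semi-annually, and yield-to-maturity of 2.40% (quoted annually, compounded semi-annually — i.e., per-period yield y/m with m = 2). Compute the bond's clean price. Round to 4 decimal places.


Answer: Price = 104.4858

Derivation:
Coupon per period c = face * coupon_rate / m = 1.550000
Periods per year m = 2; per-period yield y/m = 0.012000
Number of cashflows N = 14
Cashflows (t years, CF_t, discount factor 1/(1+y/m)^(m*t), PV):
  t = 0.5000: CF_t = 1.550000, DF = 0.988142, PV = 1.531621
  t = 1.0000: CF_t = 1.550000, DF = 0.976425, PV = 1.513459
  t = 1.5000: CF_t = 1.550000, DF = 0.964847, PV = 1.495513
  t = 2.0000: CF_t = 1.550000, DF = 0.953406, PV = 1.477780
  t = 2.5000: CF_t = 1.550000, DF = 0.942101, PV = 1.460256
  t = 3.0000: CF_t = 1.550000, DF = 0.930930, PV = 1.442941
  t = 3.5000: CF_t = 1.550000, DF = 0.919891, PV = 1.425831
  t = 4.0000: CF_t = 1.550000, DF = 0.908983, PV = 1.408924
  t = 4.5000: CF_t = 1.550000, DF = 0.898205, PV = 1.392217
  t = 5.0000: CF_t = 1.550000, DF = 0.887554, PV = 1.375709
  t = 5.5000: CF_t = 1.550000, DF = 0.877030, PV = 1.359396
  t = 6.0000: CF_t = 1.550000, DF = 0.866630, PV = 1.343277
  t = 6.5000: CF_t = 1.550000, DF = 0.856354, PV = 1.327349
  t = 7.0000: CF_t = 101.550000, DF = 0.846200, PV = 85.931571
Price P = sum_t PV_t = 104.485844


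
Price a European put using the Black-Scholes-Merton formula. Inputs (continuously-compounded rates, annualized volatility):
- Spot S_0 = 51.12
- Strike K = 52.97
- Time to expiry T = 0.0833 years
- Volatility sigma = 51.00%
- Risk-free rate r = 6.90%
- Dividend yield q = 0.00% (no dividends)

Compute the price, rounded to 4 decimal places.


Answer: Price = 3.8798

Derivation:
d1 = (ln(S/K) + (r - q + 0.5*sigma^2) * T) / (sigma * sqrt(T)) = -0.12887025
d2 = d1 - sigma * sqrt(T) = -0.27606513
exp(-rT) = 0.99426879; exp(-qT) = 1.00000000
P = K * exp(-rT) * N(-d2) - S_0 * exp(-qT) * N(-d1)
N(-d1) = 0.55126984; N(-d2) = 0.60875098
P = 52.9700 * 0.99426879 * 0.60875098 - 51.1200 * 1.00000000 * 0.55126984 = 3.8798


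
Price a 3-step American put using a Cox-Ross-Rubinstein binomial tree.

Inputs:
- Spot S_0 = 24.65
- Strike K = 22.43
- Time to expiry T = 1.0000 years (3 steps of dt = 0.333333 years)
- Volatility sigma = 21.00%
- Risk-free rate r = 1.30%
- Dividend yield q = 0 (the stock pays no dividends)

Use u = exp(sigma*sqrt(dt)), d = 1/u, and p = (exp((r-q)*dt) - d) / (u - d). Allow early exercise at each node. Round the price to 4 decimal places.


Answer: Price = V(0,0) = 0.9540

Derivation:
dt = T/N = 0.333333
u = exp(sigma*sqrt(dt)) = 1.128900; d = 1/u = 0.885818
p = (exp((r-q)*dt) - d) / (u - d) = 0.487592
Discount per step: exp(-r*dt) = 0.995676
Stock lattice S(k, i) with i counting down-moves:
  k=0: S(0,0) = 24.6500
  k=1: S(1,0) = 27.8274; S(1,1) = 21.8354
  k=2: S(2,0) = 31.4143; S(2,1) = 24.6500; S(2,2) = 19.3422
  k=3: S(3,0) = 35.4636; S(3,1) = 27.8274; S(3,2) = 21.8354; S(3,3) = 17.1337
Terminal payoffs V(N, i) = max(K - S_T, 0):
  V(3,0) = 0.000000; V(3,1) = 0.000000; V(3,2) = 0.594582; V(3,3) = 5.296318
Backward induction: V(k, i) = exp(-r*dt) * [p * V(k+1, i) + (1-p) * V(k+1, i+1)]; then take max(V_cont, immediate exercise) for American.
  V(2,0) = exp(-r*dt) * [p*0.000000 + (1-p)*0.000000] = 0.000000; exercise = 0.000000; V(2,0) = max -> 0.000000
  V(2,1) = exp(-r*dt) * [p*0.000000 + (1-p)*0.594582] = 0.303351; exercise = 0.000000; V(2,1) = max -> 0.303351
  V(2,2) = exp(-r*dt) * [p*0.594582 + (1-p)*5.296318] = 2.990803; exercise = 3.087789; V(2,2) = max -> 3.087789
  V(1,0) = exp(-r*dt) * [p*0.000000 + (1-p)*0.303351] = 0.154768; exercise = 0.000000; V(1,0) = max -> 0.154768
  V(1,1) = exp(-r*dt) * [p*0.303351 + (1-p)*3.087789] = 1.722640; exercise = 0.594582; V(1,1) = max -> 1.722640
  V(0,0) = exp(-r*dt) * [p*0.154768 + (1-p)*1.722640] = 0.954016; exercise = 0.000000; V(0,0) = max -> 0.954016


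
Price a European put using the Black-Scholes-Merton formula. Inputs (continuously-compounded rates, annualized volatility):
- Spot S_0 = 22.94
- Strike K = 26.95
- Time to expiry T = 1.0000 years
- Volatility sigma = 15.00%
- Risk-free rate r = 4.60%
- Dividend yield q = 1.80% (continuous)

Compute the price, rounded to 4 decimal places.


Answer: Price = 3.5782

Derivation:
d1 = (ln(S/K) + (r - q + 0.5*sigma^2) * T) / (sigma * sqrt(T)) = -0.81234124
d2 = d1 - sigma * sqrt(T) = -0.96234124
exp(-rT) = 0.95504196; exp(-qT) = 0.98216103
P = K * exp(-rT) * N(-d2) - S_0 * exp(-qT) * N(-d1)
N(-d1) = 0.79170207; N(-d2) = 0.83206089
P = 26.9500 * 0.95504196 * 0.83206089 - 22.9400 * 0.98216103 * 0.79170207 = 3.5782


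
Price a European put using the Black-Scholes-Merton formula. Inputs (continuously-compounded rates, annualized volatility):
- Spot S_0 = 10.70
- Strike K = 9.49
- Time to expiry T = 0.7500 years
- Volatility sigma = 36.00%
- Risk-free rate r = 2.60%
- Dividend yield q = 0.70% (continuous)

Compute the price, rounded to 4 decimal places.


d1 = (ln(S/K) + (r - q + 0.5*sigma^2) * T) / (sigma * sqrt(T)) = 0.58650810
d2 = d1 - sigma * sqrt(T) = 0.27473895
exp(-rT) = 0.98068890; exp(-qT) = 0.99476376
P = K * exp(-rT) * N(-d2) - S_0 * exp(-qT) * N(-d1)
N(-d1) = 0.27876706; N(-d2) = 0.39175840
P = 9.4900 * 0.98068890 * 0.39175840 - 10.7000 * 0.99476376 * 0.27876706 = 0.6788

Answer: Price = 0.6788


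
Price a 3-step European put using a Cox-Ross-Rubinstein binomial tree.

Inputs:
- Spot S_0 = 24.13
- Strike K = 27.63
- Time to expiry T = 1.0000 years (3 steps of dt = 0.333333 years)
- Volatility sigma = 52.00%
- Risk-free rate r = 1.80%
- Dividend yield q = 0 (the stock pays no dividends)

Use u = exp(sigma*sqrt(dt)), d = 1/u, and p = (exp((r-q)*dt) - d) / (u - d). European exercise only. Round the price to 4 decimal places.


dt = T/N = 0.333333
u = exp(sigma*sqrt(dt)) = 1.350159; d = 1/u = 0.740654
p = (exp((r-q)*dt) - d) / (u - d) = 0.435377
Discount per step: exp(-r*dt) = 0.994018
Stock lattice S(k, i) with i counting down-moves:
  k=0: S(0,0) = 24.1300
  k=1: S(1,0) = 32.5793; S(1,1) = 17.8720
  k=2: S(2,0) = 43.9873; S(2,1) = 24.1300; S(2,2) = 13.2369
  k=3: S(3,0) = 59.3898; S(3,1) = 32.5793; S(3,2) = 17.8720; S(3,3) = 9.8040
Terminal payoffs V(N, i) = max(K - S_T, 0):
  V(3,0) = 0.000000; V(3,1) = 0.000000; V(3,2) = 9.758027; V(3,3) = 17.826010
Backward induction: V(k, i) = exp(-r*dt) * [p * V(k+1, i) + (1-p) * V(k+1, i+1)].
  V(2,0) = exp(-r*dt) * [p*0.000000 + (1-p)*0.000000] = 0.000000
  V(2,1) = exp(-r*dt) * [p*0.000000 + (1-p)*9.758027] = 5.476649
  V(2,2) = exp(-r*dt) * [p*9.758027 + (1-p)*17.826010] = 14.227774
  V(1,0) = exp(-r*dt) * [p*0.000000 + (1-p)*5.476649] = 3.073745
  V(1,1) = exp(-r*dt) * [p*5.476649 + (1-p)*14.227774] = 10.355418
  V(0,0) = exp(-r*dt) * [p*3.073745 + (1-p)*10.355418] = 7.142165

Answer: Price = V(0,0) = 7.1422


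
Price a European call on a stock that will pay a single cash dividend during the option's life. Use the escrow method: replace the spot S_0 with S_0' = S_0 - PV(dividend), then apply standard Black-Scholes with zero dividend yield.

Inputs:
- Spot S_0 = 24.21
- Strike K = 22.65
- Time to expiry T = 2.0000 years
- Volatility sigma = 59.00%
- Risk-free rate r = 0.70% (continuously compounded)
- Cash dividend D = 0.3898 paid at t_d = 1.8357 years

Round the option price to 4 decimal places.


Answer: Price = 8.2317

Derivation:
PV(D) = D * exp(-r * t_d) = 0.3898 * 0.98723231 = 0.38482315
S_0' = S_0 - PV(D) = 24.2100 - 0.38482315 = 23.82517685
d1 = (ln(S_0'/K) + (r + sigma^2/2)*T) / (sigma*sqrt(T)) = 0.49459485
d2 = d1 - sigma*sqrt(T) = -0.33979115
exp(-rT) = 0.98609754
N(d1) = 0.68955693; N(d2) = 0.36700691
C = S_0' * N(d1) - K * exp(-rT) * N(d2) = 23.82517685 * 0.68955693 - 22.6500 * 0.98609754 * 0.36700691 = 8.2317


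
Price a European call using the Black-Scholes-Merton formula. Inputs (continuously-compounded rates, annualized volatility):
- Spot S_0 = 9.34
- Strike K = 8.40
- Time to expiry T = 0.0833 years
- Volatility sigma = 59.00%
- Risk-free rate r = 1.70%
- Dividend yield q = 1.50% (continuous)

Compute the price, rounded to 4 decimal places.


d1 = (ln(S/K) + (r - q + 0.5*sigma^2) * T) / (sigma * sqrt(T)) = 0.70904680
d2 = d1 - sigma * sqrt(T) = 0.53876254
exp(-rT) = 0.99858490; exp(-qT) = 0.99875128
C = S_0 * exp(-qT) * N(d1) - K * exp(-rT) * N(d2)
N(d1) = 0.76085228; N(d2) = 0.70497464
C = 9.3400 * 0.99875128 * 0.76085228 - 8.4000 * 0.99858490 * 0.70497464 = 1.1841

Answer: Price = 1.1841


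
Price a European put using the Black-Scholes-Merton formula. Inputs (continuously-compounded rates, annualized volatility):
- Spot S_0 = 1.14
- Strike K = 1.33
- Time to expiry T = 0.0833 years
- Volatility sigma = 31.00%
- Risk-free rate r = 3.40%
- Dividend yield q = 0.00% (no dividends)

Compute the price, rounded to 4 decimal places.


Answer: Price = 0.1883

Derivation:
d1 = (ln(S/K) + (r - q + 0.5*sigma^2) * T) / (sigma * sqrt(T)) = -1.64651417
d2 = d1 - sigma * sqrt(T) = -1.73598556
exp(-rT) = 0.99717181; exp(-qT) = 1.00000000
P = K * exp(-rT) * N(-d2) - S_0 * exp(-qT) * N(-d1)
N(-d1) = 0.95017103; N(-d2) = 0.95871681
P = 1.3300 * 0.99717181 * 0.95871681 - 1.1400 * 1.00000000 * 0.95017103 = 0.1883


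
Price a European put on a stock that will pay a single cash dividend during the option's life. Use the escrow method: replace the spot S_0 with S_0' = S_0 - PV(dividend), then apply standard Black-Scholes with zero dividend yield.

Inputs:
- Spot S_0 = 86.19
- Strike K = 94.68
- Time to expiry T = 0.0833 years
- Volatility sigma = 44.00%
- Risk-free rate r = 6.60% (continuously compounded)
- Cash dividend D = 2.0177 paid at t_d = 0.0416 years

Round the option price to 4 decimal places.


Answer: Price = 11.1539

Derivation:
PV(D) = D * exp(-r * t_d) = 2.0177 * 0.99725817 = 2.01216780
S_0' = S_0 - PV(D) = 86.1900 - 2.01216780 = 84.17783220
d1 = (ln(S_0'/K) + (r + sigma^2/2)*T) / (sigma*sqrt(T)) = -0.81902968
d2 = d1 - sigma*sqrt(T) = -0.94602134
exp(-rT) = 0.99451729
N(-d1) = 0.79361526; N(-d2) = 0.82793115
P = K * exp(-rT) * N(-d2) - S_0' * N(-d1) = 94.6800 * 0.99451729 * 0.82793115 - 84.17783220 * 0.79361526 = 11.1539


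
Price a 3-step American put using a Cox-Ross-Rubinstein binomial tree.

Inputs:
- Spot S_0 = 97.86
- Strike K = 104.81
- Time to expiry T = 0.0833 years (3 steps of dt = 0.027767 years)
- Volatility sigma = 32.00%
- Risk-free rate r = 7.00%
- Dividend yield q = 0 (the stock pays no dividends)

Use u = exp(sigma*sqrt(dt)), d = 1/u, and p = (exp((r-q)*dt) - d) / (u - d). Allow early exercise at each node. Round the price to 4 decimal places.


Answer: Price = V(0,0) = 7.8753

Derivation:
dt = T/N = 0.027767
u = exp(sigma*sqrt(dt)) = 1.054770; d = 1/u = 0.948074
p = (exp((r-q)*dt) - d) / (u - d) = 0.504907
Discount per step: exp(-r*dt) = 0.998058
Stock lattice S(k, i) with i counting down-moves:
  k=0: S(0,0) = 97.8600
  k=1: S(1,0) = 103.2198; S(1,1) = 92.7785
  k=2: S(2,0) = 108.8731; S(2,1) = 97.8600; S(2,2) = 87.9609
  k=3: S(3,0) = 114.8361; S(3,1) = 103.2198; S(3,2) = 92.7785; S(3,3) = 83.3935
Terminal payoffs V(N, i) = max(K - S_T, 0):
  V(3,0) = 0.000000; V(3,1) = 1.590215; V(3,2) = 12.031473; V(3,3) = 21.416540
Backward induction: V(k, i) = exp(-r*dt) * [p * V(k+1, i) + (1-p) * V(k+1, i+1)]; then take max(V_cont, immediate exercise) for American.
  V(2,0) = exp(-r*dt) * [p*0.000000 + (1-p)*1.590215] = 0.785775; exercise = 0.000000; V(2,0) = max -> 0.785775
  V(2,1) = exp(-r*dt) * [p*1.590215 + (1-p)*12.031473] = 6.746482; exercise = 6.950000; V(2,1) = max -> 6.950000
  V(2,2) = exp(-r*dt) * [p*12.031473 + (1-p)*21.416540] = 16.645568; exercise = 16.849086; V(2,2) = max -> 16.849086
  V(1,0) = exp(-r*dt) * [p*0.785775 + (1-p)*6.950000] = 3.830187; exercise = 1.590215; V(1,0) = max -> 3.830187
  V(1,1) = exp(-r*dt) * [p*6.950000 + (1-p)*16.849086] = 11.827955; exercise = 12.031473; V(1,1) = max -> 12.031473
  V(0,0) = exp(-r*dt) * [p*3.830187 + (1-p)*12.031473] = 7.875264; exercise = 6.950000; V(0,0) = max -> 7.875264


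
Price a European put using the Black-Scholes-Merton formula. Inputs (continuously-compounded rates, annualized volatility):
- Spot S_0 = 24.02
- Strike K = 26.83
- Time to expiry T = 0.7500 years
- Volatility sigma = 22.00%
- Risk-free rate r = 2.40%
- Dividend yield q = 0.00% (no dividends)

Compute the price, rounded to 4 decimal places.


Answer: Price = 3.2978

Derivation:
d1 = (ln(S/K) + (r - q + 0.5*sigma^2) * T) / (sigma * sqrt(T)) = -0.39093881
d2 = d1 - sigma * sqrt(T) = -0.58146440
exp(-rT) = 0.98216103; exp(-qT) = 1.00000000
P = K * exp(-rT) * N(-d2) - S_0 * exp(-qT) * N(-d1)
N(-d1) = 0.65207877; N(-d2) = 0.71953625
P = 26.8300 * 0.98216103 * 0.71953625 - 24.0200 * 1.00000000 * 0.65207877 = 3.2978


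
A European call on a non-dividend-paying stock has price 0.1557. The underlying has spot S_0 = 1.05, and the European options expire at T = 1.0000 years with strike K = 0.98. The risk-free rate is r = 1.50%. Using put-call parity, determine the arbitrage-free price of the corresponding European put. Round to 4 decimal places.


Put-call parity: C - P = S_0 * exp(-qT) - K * exp(-rT).
S_0 * exp(-qT) = 1.0500 * 1.00000000 = 1.05000000
K * exp(-rT) = 0.9800 * 0.98511194 = 0.96540970
P = C - S*exp(-qT) + K*exp(-rT)
P = 0.1557 - 1.05000000 + 0.96540970 = 0.0711

Answer: Put price = 0.0711


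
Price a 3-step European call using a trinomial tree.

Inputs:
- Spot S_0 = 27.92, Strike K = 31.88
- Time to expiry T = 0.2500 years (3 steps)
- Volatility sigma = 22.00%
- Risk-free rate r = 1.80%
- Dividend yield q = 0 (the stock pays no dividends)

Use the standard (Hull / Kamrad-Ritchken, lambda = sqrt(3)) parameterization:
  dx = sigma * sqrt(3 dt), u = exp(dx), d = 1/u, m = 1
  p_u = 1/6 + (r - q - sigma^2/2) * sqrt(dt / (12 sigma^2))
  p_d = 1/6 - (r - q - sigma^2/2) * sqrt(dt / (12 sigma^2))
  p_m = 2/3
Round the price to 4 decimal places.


dt = T/N = 0.083333; dx = sigma*sqrt(3*dt) = 0.110000
u = exp(dx) = 1.116278; d = 1/u = 0.895834
p_u = 0.164318, p_m = 0.666667, p_d = 0.169015
Discount per step: exp(-r*dt) = 0.998501
Stock lattice S(k, j) with j the centered position index:
  k=0: S(0,+0) = 27.9200
  k=1: S(1,-1) = 25.0117; S(1,+0) = 27.9200; S(1,+1) = 31.1665
  k=2: S(2,-2) = 22.4063; S(2,-1) = 25.0117; S(2,+0) = 27.9200; S(2,+1) = 31.1665; S(2,+2) = 34.7905
  k=3: S(3,-3) = 20.0724; S(3,-2) = 22.4063; S(3,-1) = 25.0117; S(3,+0) = 27.9200; S(3,+1) = 31.1665; S(3,+2) = 34.7905; S(3,+3) = 38.8358
Terminal payoffs V(N, j) = max(S_T - K, 0):
  V(3,-3) = 0.000000; V(3,-2) = 0.000000; V(3,-1) = 0.000000; V(3,+0) = 0.000000; V(3,+1) = 0.000000; V(3,+2) = 2.910462; V(3,+3) = 6.955830
Backward induction: V(k, j) = exp(-r*dt) * [p_u * V(k+1, j+1) + p_m * V(k+1, j) + p_d * V(k+1, j-1)]
  V(2,-2) = exp(-r*dt) * [p_u*0.000000 + p_m*0.000000 + p_d*0.000000] = 0.000000
  V(2,-1) = exp(-r*dt) * [p_u*0.000000 + p_m*0.000000 + p_d*0.000000] = 0.000000
  V(2,+0) = exp(-r*dt) * [p_u*0.000000 + p_m*0.000000 + p_d*0.000000] = 0.000000
  V(2,+1) = exp(-r*dt) * [p_u*2.910462 + p_m*0.000000 + p_d*0.000000] = 0.477525
  V(2,+2) = exp(-r*dt) * [p_u*6.955830 + p_m*2.910462 + p_d*0.000000] = 3.078656
  V(1,-1) = exp(-r*dt) * [p_u*0.000000 + p_m*0.000000 + p_d*0.000000] = 0.000000
  V(1,+0) = exp(-r*dt) * [p_u*0.477525 + p_m*0.000000 + p_d*0.000000] = 0.078348
  V(1,+1) = exp(-r*dt) * [p_u*3.078656 + p_m*0.477525 + p_d*0.000000] = 0.822994
  V(0,+0) = exp(-r*dt) * [p_u*0.822994 + p_m*0.078348 + p_d*0.000000] = 0.187184

Answer: Price = V(0,0) = 0.1872


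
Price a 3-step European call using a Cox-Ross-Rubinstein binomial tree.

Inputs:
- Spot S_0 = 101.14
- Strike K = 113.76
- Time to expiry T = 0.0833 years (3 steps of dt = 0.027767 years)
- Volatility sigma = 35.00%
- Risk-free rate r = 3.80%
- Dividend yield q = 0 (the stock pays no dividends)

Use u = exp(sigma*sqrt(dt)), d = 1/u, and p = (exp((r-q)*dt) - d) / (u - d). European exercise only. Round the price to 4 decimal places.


Answer: Price = V(0,0) = 0.8097

Derivation:
dt = T/N = 0.027767
u = exp(sigma*sqrt(dt)) = 1.060056; d = 1/u = 0.943346
p = (exp((r-q)*dt) - d) / (u - d) = 0.494469
Discount per step: exp(-r*dt) = 0.998945
Stock lattice S(k, i) with i counting down-moves:
  k=0: S(0,0) = 101.1400
  k=1: S(1,0) = 107.2141; S(1,1) = 95.4101
  k=2: S(2,0) = 113.6529; S(2,1) = 101.1400; S(2,2) = 90.0047
  k=3: S(3,0) = 120.4784; S(3,1) = 107.2141; S(3,2) = 95.4101; S(3,3) = 84.9057
Terminal payoffs V(N, i) = max(S_T - K, 0):
  V(3,0) = 6.718425; V(3,1) = 0.000000; V(3,2) = 0.000000; V(3,3) = 0.000000
Backward induction: V(k, i) = exp(-r*dt) * [p * V(k+1, i) + (1-p) * V(k+1, i+1)].
  V(2,0) = exp(-r*dt) * [p*6.718425 + (1-p)*0.000000] = 3.318551
  V(2,1) = exp(-r*dt) * [p*0.000000 + (1-p)*0.000000] = 0.000000
  V(2,2) = exp(-r*dt) * [p*0.000000 + (1-p)*0.000000] = 0.000000
  V(1,0) = exp(-r*dt) * [p*3.318551 + (1-p)*0.000000] = 1.639191
  V(1,1) = exp(-r*dt) * [p*0.000000 + (1-p)*0.000000] = 0.000000
  V(0,0) = exp(-r*dt) * [p*1.639191 + (1-p)*0.000000] = 0.809674


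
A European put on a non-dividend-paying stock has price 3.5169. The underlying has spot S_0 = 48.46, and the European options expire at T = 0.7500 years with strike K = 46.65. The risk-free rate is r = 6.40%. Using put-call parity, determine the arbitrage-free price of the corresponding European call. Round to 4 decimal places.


Answer: Call price = 7.5132

Derivation:
Put-call parity: C - P = S_0 * exp(-qT) - K * exp(-rT).
S_0 * exp(-qT) = 48.4600 * 1.00000000 = 48.46000000
K * exp(-rT) = 46.6500 * 0.95313379 = 44.46369117
C = P + S*exp(-qT) - K*exp(-rT)
C = 3.5169 + 48.46000000 - 44.46369117 = 7.5132


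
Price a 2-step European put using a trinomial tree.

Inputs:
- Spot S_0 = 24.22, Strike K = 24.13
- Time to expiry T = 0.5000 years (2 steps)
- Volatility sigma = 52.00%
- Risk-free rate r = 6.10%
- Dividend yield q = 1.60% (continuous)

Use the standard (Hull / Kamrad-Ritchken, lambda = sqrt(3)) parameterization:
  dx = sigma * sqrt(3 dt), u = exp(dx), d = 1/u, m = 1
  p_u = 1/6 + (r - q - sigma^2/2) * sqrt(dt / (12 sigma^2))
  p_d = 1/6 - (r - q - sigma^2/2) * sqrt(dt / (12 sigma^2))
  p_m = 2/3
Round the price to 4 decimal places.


dt = T/N = 0.250000; dx = sigma*sqrt(3*dt) = 0.450333
u = exp(dx) = 1.568835; d = 1/u = 0.637416
p_u = 0.141630, p_m = 0.666667, p_d = 0.191704
Discount per step: exp(-r*dt) = 0.984866
Stock lattice S(k, j) with j the centered position index:
  k=0: S(0,+0) = 24.2200
  k=1: S(1,-1) = 15.4382; S(1,+0) = 24.2200; S(1,+1) = 37.9972
  k=2: S(2,-2) = 9.8406; S(2,-1) = 15.4382; S(2,+0) = 24.2200; S(2,+1) = 37.9972; S(2,+2) = 59.6113
Terminal payoffs V(N, j) = max(K - S_T, 0):
  V(2,-2) = 14.289443; V(2,-1) = 8.691791; V(2,+0) = 0.000000; V(2,+1) = 0.000000; V(2,+2) = 0.000000
Backward induction: V(k, j) = exp(-r*dt) * [p_u * V(k+1, j+1) + p_m * V(k+1, j) + p_d * V(k+1, j-1)]
  V(1,-1) = exp(-r*dt) * [p_u*0.000000 + p_m*8.691791 + p_d*14.289443] = 8.404712
  V(1,+0) = exp(-r*dt) * [p_u*0.000000 + p_m*0.000000 + p_d*8.691791] = 1.641031
  V(1,+1) = exp(-r*dt) * [p_u*0.000000 + p_m*0.000000 + p_d*0.000000] = 0.000000
  V(0,+0) = exp(-r*dt) * [p_u*0.000000 + p_m*1.641031 + p_d*8.404712] = 2.664293

Answer: Price = V(0,0) = 2.6643


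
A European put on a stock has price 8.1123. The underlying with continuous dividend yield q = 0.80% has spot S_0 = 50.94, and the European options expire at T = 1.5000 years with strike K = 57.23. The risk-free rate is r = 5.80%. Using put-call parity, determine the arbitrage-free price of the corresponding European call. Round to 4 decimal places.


Put-call parity: C - P = S_0 * exp(-qT) - K * exp(-rT).
S_0 * exp(-qT) = 50.9400 * 0.98807171 = 50.33237305
K * exp(-rT) = 57.2300 * 0.91667710 = 52.46143018
C = P + S*exp(-qT) - K*exp(-rT)
C = 8.1123 + 50.33237305 - 52.46143018 = 5.9832

Answer: Call price = 5.9832


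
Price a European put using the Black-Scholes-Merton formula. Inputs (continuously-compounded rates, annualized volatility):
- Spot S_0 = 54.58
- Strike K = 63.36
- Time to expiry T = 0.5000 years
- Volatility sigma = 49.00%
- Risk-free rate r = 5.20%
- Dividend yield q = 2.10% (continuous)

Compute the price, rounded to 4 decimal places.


d1 = (ln(S/K) + (r - q + 0.5*sigma^2) * T) / (sigma * sqrt(T)) = -0.21253677
d2 = d1 - sigma * sqrt(T) = -0.55901909
exp(-rT) = 0.97433509; exp(-qT) = 0.98955493
P = K * exp(-rT) * N(-d2) - S_0 * exp(-qT) * N(-d1)
N(-d1) = 0.58415585; N(-d2) = 0.71192565
P = 63.3600 * 0.97433509 * 0.71192565 - 54.5800 * 0.98955493 * 0.58415585 = 12.3997

Answer: Price = 12.3997


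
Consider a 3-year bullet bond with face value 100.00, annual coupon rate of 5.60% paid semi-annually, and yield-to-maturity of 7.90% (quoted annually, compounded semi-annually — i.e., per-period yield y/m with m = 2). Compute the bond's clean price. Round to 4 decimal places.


Answer: Price = 93.9617

Derivation:
Coupon per period c = face * coupon_rate / m = 2.800000
Periods per year m = 2; per-period yield y/m = 0.039500
Number of cashflows N = 6
Cashflows (t years, CF_t, discount factor 1/(1+y/m)^(m*t), PV):
  t = 0.5000: CF_t = 2.800000, DF = 0.962001, PV = 2.693603
  t = 1.0000: CF_t = 2.800000, DF = 0.925446, PV = 2.591248
  t = 1.5000: CF_t = 2.800000, DF = 0.890280, PV = 2.492783
  t = 2.0000: CF_t = 2.800000, DF = 0.856450, PV = 2.398060
  t = 2.5000: CF_t = 2.800000, DF = 0.823906, PV = 2.306936
  t = 3.0000: CF_t = 102.800000, DF = 0.792598, PV = 81.479087
Price P = sum_t PV_t = 93.961717


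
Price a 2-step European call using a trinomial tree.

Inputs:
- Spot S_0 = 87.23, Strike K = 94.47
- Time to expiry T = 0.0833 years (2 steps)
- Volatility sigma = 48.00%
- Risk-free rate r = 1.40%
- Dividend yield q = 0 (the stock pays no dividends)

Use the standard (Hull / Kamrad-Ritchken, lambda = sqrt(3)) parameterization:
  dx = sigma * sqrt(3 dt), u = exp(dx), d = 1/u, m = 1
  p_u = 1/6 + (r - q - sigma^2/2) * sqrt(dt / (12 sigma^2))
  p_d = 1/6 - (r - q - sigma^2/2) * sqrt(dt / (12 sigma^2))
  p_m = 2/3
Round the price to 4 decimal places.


Answer: Price = V(0,0) = 2.4917

Derivation:
dt = T/N = 0.041650; dx = sigma*sqrt(3*dt) = 0.169672
u = exp(dx) = 1.184916; d = 1/u = 0.843942
p_u = 0.154246, p_m = 0.666667, p_d = 0.179088
Discount per step: exp(-r*dt) = 0.999417
Stock lattice S(k, j) with j the centered position index:
  k=0: S(0,+0) = 87.2300
  k=1: S(1,-1) = 73.6170; S(1,+0) = 87.2300; S(1,+1) = 103.3602
  k=2: S(2,-2) = 62.1285; S(2,-1) = 73.6170; S(2,+0) = 87.2300; S(2,+1) = 103.3602; S(2,+2) = 122.4731
Terminal payoffs V(N, j) = max(S_T - K, 0):
  V(2,-2) = 0.000000; V(2,-1) = 0.000000; V(2,+0) = 0.000000; V(2,+1) = 8.890202; V(2,+2) = 28.003132
Backward induction: V(k, j) = exp(-r*dt) * [p_u * V(k+1, j+1) + p_m * V(k+1, j) + p_d * V(k+1, j-1)]
  V(1,-1) = exp(-r*dt) * [p_u*0.000000 + p_m*0.000000 + p_d*0.000000] = 0.000000
  V(1,+0) = exp(-r*dt) * [p_u*8.890202 + p_m*0.000000 + p_d*0.000000] = 1.370476
  V(1,+1) = exp(-r*dt) * [p_u*28.003132 + p_m*8.890202 + p_d*0.000000] = 10.240190
  V(0,+0) = exp(-r*dt) * [p_u*10.240190 + p_m*1.370476 + p_d*0.000000] = 2.491702


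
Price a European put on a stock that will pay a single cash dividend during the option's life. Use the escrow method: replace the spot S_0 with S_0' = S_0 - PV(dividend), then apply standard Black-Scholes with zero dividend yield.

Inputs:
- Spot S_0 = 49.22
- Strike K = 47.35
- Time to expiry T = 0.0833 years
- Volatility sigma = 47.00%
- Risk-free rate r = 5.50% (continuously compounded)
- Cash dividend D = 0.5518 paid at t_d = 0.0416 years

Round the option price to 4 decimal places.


PV(D) = D * exp(-r * t_d) = 0.5518 * 0.99771462 = 0.55053892
S_0' = S_0 - PV(D) = 49.2200 - 0.55053892 = 48.66946108
d1 = (ln(S_0'/K) + (r + sigma^2/2)*T) / (sigma*sqrt(T)) = 0.30421572
d2 = d1 - sigma*sqrt(T) = 0.16856555
exp(-rT) = 0.99542898
N(-d1) = 0.38048177; N(-d2) = 0.43306919
P = K * exp(-rT) * N(-d2) - S_0' * N(-d1) = 47.3500 * 0.99542898 * 0.43306919 - 48.66946108 * 0.38048177 = 1.8943

Answer: Price = 1.8943


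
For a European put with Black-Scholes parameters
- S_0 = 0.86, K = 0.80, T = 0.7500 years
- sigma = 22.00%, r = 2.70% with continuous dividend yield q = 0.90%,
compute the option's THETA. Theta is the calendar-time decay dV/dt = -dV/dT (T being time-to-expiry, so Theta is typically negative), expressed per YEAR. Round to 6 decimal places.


Answer: Theta = -0.031901

Derivation:
d1 = 0.5457044496; d2 = 0.3551788607
phi(d1) = 0.3437518644; exp(-qT) = 0.9932727301; exp(-rT) = 0.9799536543
Theta = -S*exp(-qT)*phi(d1)*sigma/(2*sqrt(T)) + r*K*exp(-rT)*N(-d2) - q*S*exp(-qT)*N(-d1)
N(-d1) = 0.2926345564; N(-d2) = 0.3612278002; sqrt(T) = 0.8660254038
Term 1 = -0.8600 * 0.9932727301 * 0.3437518644 * 0.2200 / (2 * 0.8660254038) = -0.0372970153
Term 2 = 0.0270 * 0.8000 * 0.9799536543 * 0.3612278002 = 0.0076461085
Term 3 = -0.0090 * 0.8600 * 0.9932727301 * 0.2926345564 = -0.0022497543
Theta = -0.0372970153 + (0.0076461085) + (-0.0022497543) = -0.031901
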